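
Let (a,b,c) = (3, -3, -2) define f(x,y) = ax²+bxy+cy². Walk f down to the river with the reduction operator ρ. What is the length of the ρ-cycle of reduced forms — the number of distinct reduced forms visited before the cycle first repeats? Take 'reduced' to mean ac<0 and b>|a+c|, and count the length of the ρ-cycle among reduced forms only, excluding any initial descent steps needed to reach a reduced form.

D = 33, ⌊√D⌋ = 5
descent: ρ → (-2,3,3)  [lands on river]
river: ρ → (3,3,-2)
river: ρ → (-2,5,1)
river: ρ → (1,5,-2)
ρ-cycle length = 4 (tail of 1 descent step not counted)

4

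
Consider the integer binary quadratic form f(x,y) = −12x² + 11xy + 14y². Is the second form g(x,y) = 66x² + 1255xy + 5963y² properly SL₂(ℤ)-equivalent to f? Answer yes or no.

D₁ = 793, D₂ = 793
river cycle of f (length 12): (14, 17, -9), (-9, 19, 12), (12, 5, -16), (-16, 27, 1), (1, 27, -16), (-16, 5, 12), (12, 19, -9), (-9, 17, 14), (14, 11, -12), (-12, 13, 13), … (2 more)
river cycle of g (length 12): (13, 13, -12), (-12, 11, 14), (14, 17, -9), (-9, 19, 12), (12, 5, -16), (-16, 27, 1), (1, 27, -16), (-16, 5, 12), (12, 19, -9), (-9, 17, 14), … (2 more)
cycles coincide ⇒ equivalent

yes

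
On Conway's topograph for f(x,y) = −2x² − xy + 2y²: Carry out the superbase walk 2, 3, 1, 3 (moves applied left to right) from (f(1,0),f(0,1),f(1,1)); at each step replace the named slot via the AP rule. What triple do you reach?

start (-2,2,-1) = (f(1,0),f(0,1),f(1,1))
replace slot 2: 2·((-2)+(-1)) − 2 = -8 → (-2,-8,-1)
replace slot 3: 2·((-2)+(-8)) − (-1) = -19 → (-2,-8,-19)
replace slot 1: 2·((-8)+(-19)) − (-2) = -52 → (-52,-8,-19)
replace slot 3: 2·((-52)+(-8)) − (-19) = -101 → (-52,-8,-101)

-52,-8,-101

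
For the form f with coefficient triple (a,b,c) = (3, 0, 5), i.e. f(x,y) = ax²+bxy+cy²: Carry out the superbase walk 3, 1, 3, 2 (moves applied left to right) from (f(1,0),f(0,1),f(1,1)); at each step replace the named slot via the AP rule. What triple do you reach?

start (3,5,8) = (f(1,0),f(0,1),f(1,1))
replace slot 3: 2·(3+5) − 8 = 8 → (3,5,8)
replace slot 1: 2·(5+8) − 3 = 23 → (23,5,8)
replace slot 3: 2·(23+5) − 8 = 48 → (23,5,48)
replace slot 2: 2·(23+48) − 5 = 137 → (23,137,48)

23,137,48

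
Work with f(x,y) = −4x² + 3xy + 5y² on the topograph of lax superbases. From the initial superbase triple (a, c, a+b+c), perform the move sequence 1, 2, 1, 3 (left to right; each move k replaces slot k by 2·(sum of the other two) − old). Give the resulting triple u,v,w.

start (-4,5,4) = (f(1,0),f(0,1),f(1,1))
replace slot 1: 2·(5+4) − (-4) = 22 → (22,5,4)
replace slot 2: 2·(22+4) − 5 = 47 → (22,47,4)
replace slot 1: 2·(47+4) − 22 = 80 → (80,47,4)
replace slot 3: 2·(80+47) − 4 = 250 → (80,47,250)

80,47,250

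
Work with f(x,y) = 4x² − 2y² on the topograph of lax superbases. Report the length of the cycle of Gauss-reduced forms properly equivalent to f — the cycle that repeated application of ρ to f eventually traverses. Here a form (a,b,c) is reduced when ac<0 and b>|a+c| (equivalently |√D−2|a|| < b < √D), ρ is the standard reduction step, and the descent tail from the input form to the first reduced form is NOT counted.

D = 32, ⌊√D⌋ = 5
descent: ρ → (-2,4,2)  [lands on river]
river: ρ → (2,4,-2)
ρ-cycle length = 2 (tail of 1 descent step not counted)

2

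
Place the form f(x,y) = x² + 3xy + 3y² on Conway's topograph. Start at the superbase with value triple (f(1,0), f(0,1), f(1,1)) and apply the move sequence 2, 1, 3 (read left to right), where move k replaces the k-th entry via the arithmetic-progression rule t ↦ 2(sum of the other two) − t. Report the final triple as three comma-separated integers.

start (1,3,7) = (f(1,0),f(0,1),f(1,1))
replace slot 2: 2·(1+7) − 3 = 13 → (1,13,7)
replace slot 1: 2·(13+7) − 1 = 39 → (39,13,7)
replace slot 3: 2·(39+13) − 7 = 97 → (39,13,97)

39,13,97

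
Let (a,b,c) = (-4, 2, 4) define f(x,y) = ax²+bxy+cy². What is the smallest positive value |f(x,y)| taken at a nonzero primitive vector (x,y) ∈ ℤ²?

river: ρ → (4,6,-2)
river: ρ → (-2,6,4)
river: ρ → (4,2,-4)
river: ρ → (-4,6,2)
river: ρ → (2,6,-4)
river: ρ → (-4,2,4)
closes: descent 0, river 6
min |a| on river = 2

2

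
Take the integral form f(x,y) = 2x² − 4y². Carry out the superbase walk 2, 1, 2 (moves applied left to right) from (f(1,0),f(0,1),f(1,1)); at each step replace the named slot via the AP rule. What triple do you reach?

start (2,-4,-2) = (f(1,0),f(0,1),f(1,1))
replace slot 2: 2·(2+(-2)) − (-4) = 4 → (2,4,-2)
replace slot 1: 2·(4+(-2)) − 2 = 2 → (2,4,-2)
replace slot 2: 2·(2+(-2)) − 4 = -4 → (2,-4,-2)

2,-4,-2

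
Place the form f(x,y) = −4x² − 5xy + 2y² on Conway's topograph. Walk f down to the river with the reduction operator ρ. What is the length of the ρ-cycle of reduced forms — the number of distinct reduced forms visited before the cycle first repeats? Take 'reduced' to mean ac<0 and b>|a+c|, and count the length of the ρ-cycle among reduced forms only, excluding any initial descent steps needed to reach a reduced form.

D = 57, ⌊√D⌋ = 7
descent: ρ → (2,5,-4)  [lands on river]
river: ρ → (-4,3,3)
river: ρ → (3,3,-4)
river: ρ → (-4,5,2)
river: ρ → (2,7,-1)
river: ρ → (-1,7,2)
ρ-cycle length = 6 (tail of 1 descent step not counted)

6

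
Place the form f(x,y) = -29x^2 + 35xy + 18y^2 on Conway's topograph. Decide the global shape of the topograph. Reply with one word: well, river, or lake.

D = b²−4ac = 35² − 4·(-29)·18 = 3313
D > 0 non-square ⇒ indefinite ⇒ periodic river

river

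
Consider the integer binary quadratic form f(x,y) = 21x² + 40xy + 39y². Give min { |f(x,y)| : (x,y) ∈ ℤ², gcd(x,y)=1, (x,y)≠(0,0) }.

translate: b→-2 (≡40 mod 42), so (21,40,39)→(21,-2,20)
flip: (21,-2,20)→(20,2,21)
reduced (well bottom): (20,2,21) with a≤c, −a<b≤a
well minimum = a = 20

20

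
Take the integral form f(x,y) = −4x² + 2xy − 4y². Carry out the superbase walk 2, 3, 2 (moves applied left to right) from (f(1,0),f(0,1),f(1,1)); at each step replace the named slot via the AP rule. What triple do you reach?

start (-4,-4,-6) = (f(1,0),f(0,1),f(1,1))
replace slot 2: 2·((-4)+(-6)) − (-4) = -16 → (-4,-16,-6)
replace slot 3: 2·((-4)+(-16)) − (-6) = -34 → (-4,-16,-34)
replace slot 2: 2·((-4)+(-34)) − (-16) = -60 → (-4,-60,-34)

-4,-60,-34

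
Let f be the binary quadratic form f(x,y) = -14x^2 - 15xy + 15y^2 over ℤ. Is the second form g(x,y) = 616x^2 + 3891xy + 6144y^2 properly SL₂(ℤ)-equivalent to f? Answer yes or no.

D₁ = 1065, D₂ = 1065
river cycle of f (length 20): (15, 15, -14), (-14, 13, 16), (16, 19, -11), (-11, 25, 10), (10, 15, -21), (-21, 27, 4), (4, 29, -14), (-14, 27, 6), (6, 21, -26), (-26, 31, 1), … (10 more)
river cycle of g (length 20): (15, 15, -14), (-14, 13, 16), (16, 19, -11), (-11, 25, 10), (10, 15, -21), (-21, 27, 4), (4, 29, -14), (-14, 27, 6), (6, 21, -26), (-26, 31, 1), … (10 more)
cycles coincide ⇒ equivalent

yes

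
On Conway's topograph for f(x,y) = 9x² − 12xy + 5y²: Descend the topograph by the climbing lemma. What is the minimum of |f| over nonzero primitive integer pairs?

translate: b→6 (≡-12 mod 18), so (9,-12,5)→(9,6,2)
flip: (9,6,2)→(2,-6,9)
translate: b→2 (≡-6 mod 4), so (2,-6,9)→(2,2,5)
reduced (well bottom): (2,2,5) with a≤c, −a<b≤a
well minimum = a = 2

2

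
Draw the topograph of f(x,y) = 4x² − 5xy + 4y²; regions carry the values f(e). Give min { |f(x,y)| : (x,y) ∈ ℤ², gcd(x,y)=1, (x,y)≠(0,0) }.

translate: b→3 (≡-5 mod 8), so (4,-5,4)→(4,3,3)
flip: (4,3,3)→(3,-3,4)
translate: b→3 (≡-3 mod 6), so (3,-3,4)→(3,3,4)
reduced (well bottom): (3,3,4) with a≤c, −a<b≤a
well minimum = a = 3

3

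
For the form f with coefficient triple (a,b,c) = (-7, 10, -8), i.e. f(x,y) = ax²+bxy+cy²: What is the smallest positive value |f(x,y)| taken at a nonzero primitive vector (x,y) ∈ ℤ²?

translate: b→4 (≡-10 mod 14), so (7,-10,8)→(7,4,5)
flip: (7,4,5)→(5,-4,7)
reduced (well bottom): (5,-4,7) with a≤c, −a<b≤a
well minimum |f| = |-5| = 5 (negative-definite)

5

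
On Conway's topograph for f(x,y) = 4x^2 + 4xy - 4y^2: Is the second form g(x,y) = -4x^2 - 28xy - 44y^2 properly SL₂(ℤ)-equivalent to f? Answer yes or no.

D₁ = 80, D₂ = 80
river cycle of f (length 2): (-4, 4, 4), (4, 4, -4)
river cycle of g (length 2): (-4, 4, 4), (4, 4, -4)
cycles coincide ⇒ equivalent

yes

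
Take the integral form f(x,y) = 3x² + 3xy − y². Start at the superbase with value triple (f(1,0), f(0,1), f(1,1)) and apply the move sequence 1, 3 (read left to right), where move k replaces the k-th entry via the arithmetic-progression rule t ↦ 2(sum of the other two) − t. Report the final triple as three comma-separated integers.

start (3,-1,5) = (f(1,0),f(0,1),f(1,1))
replace slot 1: 2·((-1)+5) − 3 = 5 → (5,-1,5)
replace slot 3: 2·(5+(-1)) − 5 = 3 → (5,-1,3)

5,-1,3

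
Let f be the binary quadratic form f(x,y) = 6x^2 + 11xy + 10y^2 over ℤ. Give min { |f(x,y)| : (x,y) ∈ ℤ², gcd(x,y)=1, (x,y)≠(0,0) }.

translate: b→-1 (≡11 mod 12), so (6,11,10)→(6,-1,5)
flip: (6,-1,5)→(5,1,6)
reduced (well bottom): (5,1,6) with a≤c, −a<b≤a
well minimum = a = 5

5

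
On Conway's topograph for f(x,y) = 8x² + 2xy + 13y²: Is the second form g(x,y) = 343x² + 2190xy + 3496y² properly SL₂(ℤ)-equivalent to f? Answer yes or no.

D₁ = -412, D₂ = -412
f: reduced (well bottom): (8,2,13) with a≤c, −a<b≤a
g: translate: b→132 (≡2190 mod 686), so (343,2190,3496)→(343,132,13)
g: flip: (343,132,13)→(13,-132,343)
g: translate: b→-2 (≡-132 mod 26), so (13,-132,343)→(13,-2,8)
g: flip: (13,-2,8)→(8,2,13)
g: reduced (well bottom): (8,2,13) with a≤c, −a<b≤a
reduced forms (8, 2, 13) vs (8, 2, 13) ⇒ equivalent

yes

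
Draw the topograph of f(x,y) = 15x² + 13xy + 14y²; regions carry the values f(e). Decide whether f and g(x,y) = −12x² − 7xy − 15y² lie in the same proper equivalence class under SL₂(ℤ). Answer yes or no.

D₁ = -671, D₂ = -671
f: flip: (15,13,14)→(14,-13,15)
f: reduced (well bottom): (14,-13,15) with a≤c, −a<b≤a
g is negative-definite; reduce −g:
−g: reduced (well bottom): (12,7,15) with a≤c, −a<b≤a
flip sign back: reduced form of g is (-12,-7,-15)
reduced forms (14, -13, 15) vs (-12, -7, -15) ⇒ inequivalent

no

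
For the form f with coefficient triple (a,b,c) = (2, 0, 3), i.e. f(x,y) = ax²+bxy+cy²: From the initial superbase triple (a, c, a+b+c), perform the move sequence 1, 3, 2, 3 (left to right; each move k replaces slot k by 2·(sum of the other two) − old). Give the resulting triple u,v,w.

start (2,3,5) = (f(1,0),f(0,1),f(1,1))
replace slot 1: 2·(3+5) − 2 = 14 → (14,3,5)
replace slot 3: 2·(14+3) − 5 = 29 → (14,3,29)
replace slot 2: 2·(14+29) − 3 = 83 → (14,83,29)
replace slot 3: 2·(14+83) − 29 = 165 → (14,83,165)

14,83,165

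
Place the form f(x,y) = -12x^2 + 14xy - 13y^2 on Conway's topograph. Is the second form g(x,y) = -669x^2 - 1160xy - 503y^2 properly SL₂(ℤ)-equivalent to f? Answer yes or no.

D₁ = -428, D₂ = -428
f is negative-definite; reduce −f:
−f: translate: b→10 (≡-14 mod 24), so (12,-14,13)→(12,10,11)
−f: flip: (12,10,11)→(11,-10,12)
−f: reduced (well bottom): (11,-10,12) with a≤c, −a<b≤a
flip sign back: reduced form of f is (-11,10,-12)
g is negative-definite; reduce −g:
−g: translate: b→-178 (≡1160 mod 1338), so (669,1160,503)→(669,-178,12)
−g: flip: (669,-178,12)→(12,178,669)
−g: translate: b→10 (≡178 mod 24), so (12,178,669)→(12,10,11)
−g: flip: (12,10,11)→(11,-10,12)
−g: reduced (well bottom): (11,-10,12) with a≤c, −a<b≤a
flip sign back: reduced form of g is (-11,10,-12)
reduced forms (-11, 10, -12) vs (-11, 10, -12) ⇒ equivalent

yes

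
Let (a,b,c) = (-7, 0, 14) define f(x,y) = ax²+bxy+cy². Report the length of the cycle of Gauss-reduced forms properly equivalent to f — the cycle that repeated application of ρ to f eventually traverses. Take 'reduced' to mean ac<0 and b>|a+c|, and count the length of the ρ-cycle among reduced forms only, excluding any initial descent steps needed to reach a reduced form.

D = 392, ⌊√D⌋ = 19
descent: ρ → (14,0,-7)
descent: ρ → (-7,14,7)  [lands on river]
river: ρ → (7,14,-7)
ρ-cycle length = 2 (tail of 2 descent steps not counted)

2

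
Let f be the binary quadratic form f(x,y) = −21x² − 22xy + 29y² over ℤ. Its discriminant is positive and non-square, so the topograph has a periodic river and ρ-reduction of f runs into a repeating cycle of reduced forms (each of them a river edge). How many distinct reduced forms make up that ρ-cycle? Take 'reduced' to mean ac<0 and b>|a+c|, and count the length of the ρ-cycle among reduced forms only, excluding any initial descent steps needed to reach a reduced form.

D = 2920, ⌊√D⌋ = 54
descent: ρ → (29,22,-21)  [lands on river]
river: ρ → (-21,20,30)
river: ρ → (30,40,-11)
river: ρ → (-11,48,14)
river: ρ → (14,36,-29)
river: ρ → (-29,22,21)
river: ρ → (21,20,-30)
river: ρ → (-30,40,11)
river: ρ → (11,48,-14)
river: ρ → (-14,36,29)
ρ-cycle length = 10 (tail of 1 descent step not counted)

10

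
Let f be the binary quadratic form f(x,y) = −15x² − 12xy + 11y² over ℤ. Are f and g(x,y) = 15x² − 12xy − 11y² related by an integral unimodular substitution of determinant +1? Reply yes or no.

D₁ = 804, D₂ = 804
river cycle of f (length 14): (11, 12, -15), (-15, 18, 8), (8, 14, -19), (-19, 24, 3), (3, 24, -19), (-19, 14, 8), (8, 18, -15), (-15, 12, 11), (11, 10, -16), (-16, 22, 5), … (4 more)
river cycle of g (length 14): (-11, 12, 15), (15, 18, -8), (-8, 14, 19), (19, 24, -3), (-3, 24, 19), (19, 14, -8), (-8, 18, 15), (15, 12, -11), (-11, 10, 16), (16, 22, -5), … (4 more)
cycles differ ⇒ inequivalent

no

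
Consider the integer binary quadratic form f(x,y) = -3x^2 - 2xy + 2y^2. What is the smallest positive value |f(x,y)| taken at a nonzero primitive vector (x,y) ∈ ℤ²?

descent: ρ → (2,2,-3)  [lands on river]
river: ρ → (-3,4,1)
river: ρ → (1,4,-3)
river: ρ → (-3,2,2)
closes: descent 1, river 4
min |a| on river = 1

1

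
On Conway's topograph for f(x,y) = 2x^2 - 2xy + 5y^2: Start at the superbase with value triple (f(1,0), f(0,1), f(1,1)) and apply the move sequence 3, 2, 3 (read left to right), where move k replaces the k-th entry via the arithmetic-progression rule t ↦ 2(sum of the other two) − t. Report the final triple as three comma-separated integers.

start (2,5,5) = (f(1,0),f(0,1),f(1,1))
replace slot 3: 2·(2+5) − 5 = 9 → (2,5,9)
replace slot 2: 2·(2+9) − 5 = 17 → (2,17,9)
replace slot 3: 2·(2+17) − 9 = 29 → (2,17,29)

2,17,29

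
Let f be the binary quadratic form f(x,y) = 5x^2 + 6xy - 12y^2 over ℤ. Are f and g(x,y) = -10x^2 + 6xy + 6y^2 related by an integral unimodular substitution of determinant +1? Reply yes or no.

D₁ = 276, D₂ = 276
river cycle of f (length 8): (5, 16, -1), (-1, 16, 5), (5, 14, -4), (-4, 10, 11), (11, 12, -3), (-3, 12, 11), (11, 10, -4), (-4, 14, 5)
river cycle of g (length 4): (6, 6, -10), (-10, 14, 2), (2, 14, -10), (-10, 6, 6)
cycles differ ⇒ inequivalent

no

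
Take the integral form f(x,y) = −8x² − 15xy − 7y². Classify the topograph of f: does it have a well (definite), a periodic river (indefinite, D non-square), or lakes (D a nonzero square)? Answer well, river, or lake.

D = b²−4ac = (-15)² − 4·(-8)·(-7) = 1
D = 1² is a perfect square ⇒ form factors over ℤ ⇒ lakes

lake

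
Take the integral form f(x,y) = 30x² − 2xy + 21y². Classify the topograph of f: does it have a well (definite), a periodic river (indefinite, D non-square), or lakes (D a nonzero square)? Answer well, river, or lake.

D = b²−4ac = (-2)² − 4·30·21 = -2516
D < 0 ⇒ definite ⇒ every region one sign ⇒ single well

well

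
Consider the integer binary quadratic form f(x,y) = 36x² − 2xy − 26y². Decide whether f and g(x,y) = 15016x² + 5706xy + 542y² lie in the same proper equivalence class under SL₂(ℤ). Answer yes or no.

D₁ = 3748, D₂ = 3748
river cycle of f (length 62): (-26, 54, 8), (8, 58, -12), (-12, 38, 48), (48, 58, -2), (-2, 58, 48), (48, 38, -12), (-12, 58, 8), (8, 54, -26), (-26, 50, 12), (12, 46, -34), … (52 more)
river cycle of g (length 62): (-26, 54, 8), (8, 58, -12), (-12, 38, 48), (48, 58, -2), (-2, 58, 48), (48, 38, -12), (-12, 58, 8), (8, 54, -26), (-26, 50, 12), (12, 46, -34), … (52 more)
cycles coincide ⇒ equivalent

yes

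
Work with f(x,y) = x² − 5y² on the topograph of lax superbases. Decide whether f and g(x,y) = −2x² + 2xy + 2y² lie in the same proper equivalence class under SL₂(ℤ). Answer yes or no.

D₁ = 20, D₂ = 20
river cycle of f (length 2): (1, 4, -1), (-1, 4, 1)
river cycle of g (length 2): (2, 2, -2), (-2, 2, 2)
cycles differ ⇒ inequivalent

no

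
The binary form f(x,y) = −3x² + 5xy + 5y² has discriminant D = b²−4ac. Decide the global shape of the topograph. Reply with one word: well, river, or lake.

D = b²−4ac = 5² − 4·(-3)·5 = 85
D > 0 non-square ⇒ indefinite ⇒ periodic river

river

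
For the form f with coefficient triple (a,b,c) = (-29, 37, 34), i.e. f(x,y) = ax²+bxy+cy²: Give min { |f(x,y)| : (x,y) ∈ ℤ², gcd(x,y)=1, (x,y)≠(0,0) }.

river: ρ → (34,31,-32)
river: ρ → (-32,33,33)
river: ρ → (33,33,-32)
river: ρ → (-32,31,34)
river: ρ → (34,37,-29)
river: ρ → (-29,21,42)
river: ρ → (42,63,-8)
river: ρ → (-8,65,34)
river: ρ → (34,71,-2)
river: ρ → (-2,69,69)
river: ρ → (69,69,-2)
river: ρ → (-2,71,34)
river: ρ → (34,65,-8)
river: ρ → (-8,63,42)
river: ρ → (42,21,-29)
river: ρ → (-29,37,34)
closes: descent 0, river 16
min |a| on river = 2

2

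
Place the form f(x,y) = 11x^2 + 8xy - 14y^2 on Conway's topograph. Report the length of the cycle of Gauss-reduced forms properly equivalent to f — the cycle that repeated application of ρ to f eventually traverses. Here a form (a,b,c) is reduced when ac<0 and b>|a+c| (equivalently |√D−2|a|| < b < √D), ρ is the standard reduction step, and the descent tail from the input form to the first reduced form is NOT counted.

D = 680, ⌊√D⌋ = 26
river: ρ → (-14,20,5)
river: ρ → (5,20,-14)
river: ρ → (-14,8,11)
river: ρ → (11,14,-11)
river: ρ → (-11,8,14)
river: ρ → (14,20,-5)
river: ρ → (-5,20,14)
river: ρ → (14,8,-11)
river: ρ → (-11,14,11)
river: ρ → (11,8,-14)
ρ-cycle length = 10 (tail of 0 descent steps not counted)

10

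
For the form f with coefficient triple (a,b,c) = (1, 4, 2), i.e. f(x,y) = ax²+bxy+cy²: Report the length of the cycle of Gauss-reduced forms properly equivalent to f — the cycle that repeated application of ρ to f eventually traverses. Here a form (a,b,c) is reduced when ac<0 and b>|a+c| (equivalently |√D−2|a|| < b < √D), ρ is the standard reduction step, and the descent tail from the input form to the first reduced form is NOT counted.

D = 8, ⌊√D⌋ = 2
descent: ρ → (2,0,-1)
descent: ρ → (-1,2,1)  [lands on river]
river: ρ → (1,2,-1)
ρ-cycle length = 2 (tail of 2 descent steps not counted)

2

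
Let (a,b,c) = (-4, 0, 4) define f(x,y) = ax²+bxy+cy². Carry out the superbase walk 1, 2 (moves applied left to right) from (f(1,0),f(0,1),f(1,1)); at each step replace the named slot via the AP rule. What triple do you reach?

start (-4,4,0) = (f(1,0),f(0,1),f(1,1))
replace slot 1: 2·(4+0) − (-4) = 12 → (12,4,0)
replace slot 2: 2·(12+0) − 4 = 20 → (12,20,0)

12,20,0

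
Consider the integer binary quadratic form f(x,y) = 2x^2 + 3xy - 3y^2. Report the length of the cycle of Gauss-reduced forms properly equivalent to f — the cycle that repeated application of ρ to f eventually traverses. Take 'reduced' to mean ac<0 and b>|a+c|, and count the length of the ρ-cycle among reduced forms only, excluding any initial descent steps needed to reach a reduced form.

D = 33, ⌊√D⌋ = 5
river: ρ → (-3,3,2)
river: ρ → (2,5,-1)
river: ρ → (-1,5,2)
river: ρ → (2,3,-3)
ρ-cycle length = 4 (tail of 0 descent steps not counted)

4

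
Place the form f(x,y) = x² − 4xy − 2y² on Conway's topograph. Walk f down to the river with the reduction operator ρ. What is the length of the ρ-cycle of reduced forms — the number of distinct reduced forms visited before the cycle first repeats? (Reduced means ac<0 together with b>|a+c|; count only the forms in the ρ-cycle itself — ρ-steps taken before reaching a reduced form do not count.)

D = 24, ⌊√D⌋ = 4
descent: ρ → (-2,4,1)  [lands on river]
river: ρ → (1,4,-2)
ρ-cycle length = 2 (tail of 1 descent step not counted)

2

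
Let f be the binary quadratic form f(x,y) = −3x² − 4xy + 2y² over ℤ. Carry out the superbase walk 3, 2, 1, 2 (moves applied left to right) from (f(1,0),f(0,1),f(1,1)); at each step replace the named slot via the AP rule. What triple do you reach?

start (-3,2,-5) = (f(1,0),f(0,1),f(1,1))
replace slot 3: 2·((-3)+2) − (-5) = 3 → (-3,2,3)
replace slot 2: 2·((-3)+3) − 2 = -2 → (-3,-2,3)
replace slot 1: 2·((-2)+3) − (-3) = 5 → (5,-2,3)
replace slot 2: 2·(5+3) − (-2) = 18 → (5,18,3)

5,18,3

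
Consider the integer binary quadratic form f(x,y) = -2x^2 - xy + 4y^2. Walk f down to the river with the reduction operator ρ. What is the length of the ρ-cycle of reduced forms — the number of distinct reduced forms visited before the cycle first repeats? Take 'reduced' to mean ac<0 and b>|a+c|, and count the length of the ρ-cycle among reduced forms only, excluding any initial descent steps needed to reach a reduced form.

D = 33, ⌊√D⌋ = 5
descent: ρ → (4,1,-2)
descent: ρ → (-2,3,3)  [lands on river]
river: ρ → (3,3,-2)
river: ρ → (-2,5,1)
river: ρ → (1,5,-2)
ρ-cycle length = 4 (tail of 2 descent steps not counted)

4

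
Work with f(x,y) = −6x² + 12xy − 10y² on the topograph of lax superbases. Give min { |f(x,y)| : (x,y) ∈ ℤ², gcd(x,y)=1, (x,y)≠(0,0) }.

translate: b→0 (≡-12 mod 12), so (6,-12,10)→(6,0,4)
flip: (6,0,4)→(4,0,6)
reduced (well bottom): (4,0,6) with a≤c, −a<b≤a
well minimum |f| = |-4| = 4 (negative-definite)

4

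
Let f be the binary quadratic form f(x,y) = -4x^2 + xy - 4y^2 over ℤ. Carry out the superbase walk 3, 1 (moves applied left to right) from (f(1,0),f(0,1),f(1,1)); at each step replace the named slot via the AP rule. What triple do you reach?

start (-4,-4,-7) = (f(1,0),f(0,1),f(1,1))
replace slot 3: 2·((-4)+(-4)) − (-7) = -9 → (-4,-4,-9)
replace slot 1: 2·((-4)+(-9)) − (-4) = -22 → (-22,-4,-9)

-22,-4,-9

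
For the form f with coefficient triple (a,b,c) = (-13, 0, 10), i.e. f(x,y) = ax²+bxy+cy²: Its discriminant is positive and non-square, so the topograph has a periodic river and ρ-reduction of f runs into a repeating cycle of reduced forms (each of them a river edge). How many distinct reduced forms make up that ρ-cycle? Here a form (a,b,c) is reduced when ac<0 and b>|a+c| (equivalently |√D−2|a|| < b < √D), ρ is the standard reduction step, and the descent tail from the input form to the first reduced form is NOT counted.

D = 520, ⌊√D⌋ = 22
descent: ρ → (10,20,-3)  [lands on river]
river: ρ → (-3,22,3)
river: ρ → (3,20,-10)
river: ρ → (-10,20,3)
river: ρ → (3,22,-3)
river: ρ → (-3,20,10)
ρ-cycle length = 6 (tail of 1 descent step not counted)

6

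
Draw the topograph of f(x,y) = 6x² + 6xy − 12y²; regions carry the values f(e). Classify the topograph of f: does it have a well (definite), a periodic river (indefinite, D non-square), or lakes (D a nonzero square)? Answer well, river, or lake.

D = b²−4ac = 6² − 4·6·(-12) = 324
D = 18² is a perfect square ⇒ form factors over ℤ ⇒ lakes

lake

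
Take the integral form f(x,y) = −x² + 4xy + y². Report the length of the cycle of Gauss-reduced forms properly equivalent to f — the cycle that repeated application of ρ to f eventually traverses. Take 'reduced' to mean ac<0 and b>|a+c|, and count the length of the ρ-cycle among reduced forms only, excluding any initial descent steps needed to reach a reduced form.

D = 20, ⌊√D⌋ = 4
river: ρ → (1,4,-1)
river: ρ → (-1,4,1)
ρ-cycle length = 2 (tail of 0 descent steps not counted)

2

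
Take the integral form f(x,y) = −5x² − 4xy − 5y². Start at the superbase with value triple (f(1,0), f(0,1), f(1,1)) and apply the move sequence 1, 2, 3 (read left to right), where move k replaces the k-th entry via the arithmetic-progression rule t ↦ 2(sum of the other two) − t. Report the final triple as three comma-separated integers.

start (-5,-5,-14) = (f(1,0),f(0,1),f(1,1))
replace slot 1: 2·((-5)+(-14)) − (-5) = -33 → (-33,-5,-14)
replace slot 2: 2·((-33)+(-14)) − (-5) = -89 → (-33,-89,-14)
replace slot 3: 2·((-33)+(-89)) − (-14) = -230 → (-33,-89,-230)

-33,-89,-230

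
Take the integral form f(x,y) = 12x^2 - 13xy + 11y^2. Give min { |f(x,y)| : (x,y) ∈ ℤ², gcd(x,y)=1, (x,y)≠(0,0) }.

translate: b→11 (≡-13 mod 24), so (12,-13,11)→(12,11,10)
flip: (12,11,10)→(10,-11,12)
translate: b→9 (≡-11 mod 20), so (10,-11,12)→(10,9,11)
reduced (well bottom): (10,9,11) with a≤c, −a<b≤a
well minimum = a = 10

10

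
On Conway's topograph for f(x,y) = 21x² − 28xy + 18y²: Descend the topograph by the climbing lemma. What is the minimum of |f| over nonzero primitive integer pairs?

translate: b→14 (≡-28 mod 42), so (21,-28,18)→(21,14,11)
flip: (21,14,11)→(11,-14,21)
translate: b→8 (≡-14 mod 22), so (11,-14,21)→(11,8,18)
reduced (well bottom): (11,8,18) with a≤c, −a<b≤a
well minimum = a = 11

11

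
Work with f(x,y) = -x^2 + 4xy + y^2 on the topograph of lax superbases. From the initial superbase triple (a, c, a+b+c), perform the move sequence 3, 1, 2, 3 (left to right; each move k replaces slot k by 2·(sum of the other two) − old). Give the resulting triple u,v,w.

start (-1,1,4) = (f(1,0),f(0,1),f(1,1))
replace slot 3: 2·((-1)+1) − 4 = -4 → (-1,1,-4)
replace slot 1: 2·(1+(-4)) − (-1) = -5 → (-5,1,-4)
replace slot 2: 2·((-5)+(-4)) − 1 = -19 → (-5,-19,-4)
replace slot 3: 2·((-5)+(-19)) − (-4) = -44 → (-5,-19,-44)

-5,-19,-44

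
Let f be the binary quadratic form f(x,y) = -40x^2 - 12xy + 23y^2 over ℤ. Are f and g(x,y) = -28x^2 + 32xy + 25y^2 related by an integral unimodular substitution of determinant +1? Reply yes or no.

D₁ = 3824, D₂ = 3824
river cycle of f (length 32): (23, 58, -5), (-5, 52, 56), (56, 60, -1), (-1, 60, 56), (56, 52, -5), (-5, 58, 23), (23, 34, -29), (-29, 24, 28), (28, 32, -25), (-25, 18, 35), … (22 more)
river cycle of g (length 32): (25, 18, -35), (-35, 52, 8), (8, 60, -7), (-7, 52, 40), (40, 28, -19), (-19, 48, 20), (20, 32, -35), (-35, 38, 17), (17, 30, -43), (-43, 56, 4), … (22 more)
cycles differ ⇒ inequivalent

no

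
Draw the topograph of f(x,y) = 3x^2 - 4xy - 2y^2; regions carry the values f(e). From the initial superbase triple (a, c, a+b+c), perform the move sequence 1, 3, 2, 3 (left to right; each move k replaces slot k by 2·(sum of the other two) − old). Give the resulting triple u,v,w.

start (3,-2,-3) = (f(1,0),f(0,1),f(1,1))
replace slot 1: 2·((-2)+(-3)) − 3 = -13 → (-13,-2,-3)
replace slot 3: 2·((-13)+(-2)) − (-3) = -27 → (-13,-2,-27)
replace slot 2: 2·((-13)+(-27)) − (-2) = -78 → (-13,-78,-27)
replace slot 3: 2·((-13)+(-78)) − (-27) = -155 → (-13,-78,-155)

-13,-78,-155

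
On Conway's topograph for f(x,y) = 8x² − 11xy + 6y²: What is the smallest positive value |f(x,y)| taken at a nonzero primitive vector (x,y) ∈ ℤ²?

translate: b→5 (≡-11 mod 16), so (8,-11,6)→(8,5,3)
flip: (8,5,3)→(3,-5,8)
translate: b→1 (≡-5 mod 6), so (3,-5,8)→(3,1,6)
reduced (well bottom): (3,1,6) with a≤c, −a<b≤a
well minimum = a = 3

3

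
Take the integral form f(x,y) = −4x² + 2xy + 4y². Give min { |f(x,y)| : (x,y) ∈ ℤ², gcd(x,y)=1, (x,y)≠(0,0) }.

river: ρ → (4,6,-2)
river: ρ → (-2,6,4)
river: ρ → (4,2,-4)
river: ρ → (-4,6,2)
river: ρ → (2,6,-4)
river: ρ → (-4,2,4)
closes: descent 0, river 6
min |a| on river = 2

2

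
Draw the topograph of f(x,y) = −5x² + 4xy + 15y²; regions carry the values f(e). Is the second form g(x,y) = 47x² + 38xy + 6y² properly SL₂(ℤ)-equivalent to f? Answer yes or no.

D₁ = 316, D₂ = 316
river cycle of f (length 6): (-5, 14, 6), (6, 10, -9), (-9, 8, 7), (7, 6, -10), (-10, 14, 3), (3, 16, -5)
river cycle of g (length 6): (6, 10, -9), (-9, 8, 7), (7, 6, -10), (-10, 14, 3), (3, 16, -5), (-5, 14, 6)
cycles coincide ⇒ equivalent

yes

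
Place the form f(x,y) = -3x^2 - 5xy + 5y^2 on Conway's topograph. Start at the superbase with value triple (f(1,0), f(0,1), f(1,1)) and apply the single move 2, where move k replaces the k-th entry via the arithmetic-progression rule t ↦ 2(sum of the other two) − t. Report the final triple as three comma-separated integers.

start (-3,5,-3) = (f(1,0),f(0,1),f(1,1))
replace slot 2: 2·((-3)+(-3)) − 5 = -17 → (-3,-17,-3)

-3,-17,-3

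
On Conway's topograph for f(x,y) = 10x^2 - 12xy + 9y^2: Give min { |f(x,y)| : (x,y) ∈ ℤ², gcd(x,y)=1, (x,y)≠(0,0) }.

translate: b→8 (≡-12 mod 20), so (10,-12,9)→(10,8,7)
flip: (10,8,7)→(7,-8,10)
translate: b→6 (≡-8 mod 14), so (7,-8,10)→(7,6,9)
reduced (well bottom): (7,6,9) with a≤c, −a<b≤a
well minimum = a = 7

7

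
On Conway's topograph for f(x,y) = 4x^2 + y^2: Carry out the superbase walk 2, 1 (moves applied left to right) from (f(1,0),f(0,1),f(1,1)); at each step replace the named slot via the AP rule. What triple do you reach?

start (4,1,5) = (f(1,0),f(0,1),f(1,1))
replace slot 2: 2·(4+5) − 1 = 17 → (4,17,5)
replace slot 1: 2·(17+5) − 4 = 40 → (40,17,5)

40,17,5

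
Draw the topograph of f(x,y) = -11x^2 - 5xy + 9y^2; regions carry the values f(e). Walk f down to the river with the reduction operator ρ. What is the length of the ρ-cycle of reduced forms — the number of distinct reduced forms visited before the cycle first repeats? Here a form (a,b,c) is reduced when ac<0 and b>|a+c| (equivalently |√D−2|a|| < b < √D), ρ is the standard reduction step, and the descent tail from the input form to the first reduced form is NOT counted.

D = 421, ⌊√D⌋ = 20
descent: ρ → (9,5,-11)  [lands on river]
river: ρ → (-11,17,3)
river: ρ → (3,19,-5)
river: ρ → (-5,11,15)
river: ρ → (15,19,-1)
river: ρ → (-1,19,15)
river: ρ → (15,11,-5)
river: ρ → (-5,19,3)
river: ρ → (3,17,-11)
river: ρ → (-11,5,9)
river: ρ → (9,13,-7)
river: ρ → (-7,15,7)
river: ρ → (7,13,-9)
river: ρ → (-9,5,11)
river: ρ → (11,17,-3)
river: ρ → (-3,19,5)
river: ρ → (5,11,-15)
river: ρ → (-15,19,1)
river: ρ → (1,19,-15)
river: ρ → (-15,11,5)
river: ρ → (5,19,-3)
river: ρ → (-3,17,11)
river: ρ → (11,5,-9)
river: ρ → (-9,13,7)
river: ρ → (7,15,-7)
river: ρ → (-7,13,9)
ρ-cycle length = 26 (tail of 1 descent step not counted)

26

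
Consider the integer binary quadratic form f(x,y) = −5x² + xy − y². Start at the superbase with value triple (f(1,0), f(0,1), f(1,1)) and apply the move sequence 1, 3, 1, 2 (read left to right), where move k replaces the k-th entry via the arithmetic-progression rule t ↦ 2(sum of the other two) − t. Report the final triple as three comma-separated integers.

start (-5,-1,-5) = (f(1,0),f(0,1),f(1,1))
replace slot 1: 2·((-1)+(-5)) − (-5) = -7 → (-7,-1,-5)
replace slot 3: 2·((-7)+(-1)) − (-5) = -11 → (-7,-1,-11)
replace slot 1: 2·((-1)+(-11)) − (-7) = -17 → (-17,-1,-11)
replace slot 2: 2·((-17)+(-11)) − (-1) = -55 → (-17,-55,-11)

-17,-55,-11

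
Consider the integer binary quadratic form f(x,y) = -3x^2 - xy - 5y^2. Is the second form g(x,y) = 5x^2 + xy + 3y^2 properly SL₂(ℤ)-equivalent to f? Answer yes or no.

D₁ = -59, D₂ = -59
f is negative-definite; reduce −f:
−f: reduced (well bottom): (3,1,5) with a≤c, −a<b≤a
flip sign back: reduced form of f is (-3,-1,-5)
g: flip: (5,1,3)→(3,-1,5)
g: reduced (well bottom): (3,-1,5) with a≤c, −a<b≤a
reduced forms (-3, -1, -5) vs (3, -1, 5) ⇒ inequivalent

no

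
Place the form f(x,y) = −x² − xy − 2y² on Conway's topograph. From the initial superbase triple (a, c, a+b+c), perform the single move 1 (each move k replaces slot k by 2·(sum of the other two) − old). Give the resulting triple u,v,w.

start (-1,-2,-4) = (f(1,0),f(0,1),f(1,1))
replace slot 1: 2·((-2)+(-4)) − (-1) = -11 → (-11,-2,-4)

-11,-2,-4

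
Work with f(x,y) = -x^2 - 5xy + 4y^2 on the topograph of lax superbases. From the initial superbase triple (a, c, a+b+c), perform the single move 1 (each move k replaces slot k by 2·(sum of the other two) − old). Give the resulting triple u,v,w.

start (-1,4,-2) = (f(1,0),f(0,1),f(1,1))
replace slot 1: 2·(4+(-2)) − (-1) = 5 → (5,4,-2)

5,4,-2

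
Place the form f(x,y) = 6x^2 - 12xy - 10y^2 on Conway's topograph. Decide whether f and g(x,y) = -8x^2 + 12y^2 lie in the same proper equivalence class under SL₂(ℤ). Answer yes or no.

D₁ = 384, D₂ = 384
river cycle of f (length 4): (-10, 12, 6), (6, 12, -10), (-10, 8, 8), (8, 8, -10)
river cycle of g (length 2): (-8, 16, 4), (4, 16, -8)
cycles differ ⇒ inequivalent

no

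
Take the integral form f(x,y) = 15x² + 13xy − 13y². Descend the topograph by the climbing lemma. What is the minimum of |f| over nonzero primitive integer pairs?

river: ρ → (-13,13,15)
river: ρ → (15,17,-11)
river: ρ → (-11,27,5)
river: ρ → (5,23,-21)
river: ρ → (-21,19,7)
river: ρ → (7,23,-15)
river: ρ → (-15,7,15)
river: ρ → (15,23,-7)
river: ρ → (-7,19,21)
river: ρ → (21,23,-5)
river: ρ → (-5,27,11)
river: ρ → (11,17,-15)
river: ρ → (-15,13,13)
river: ρ → (13,13,-15)
river: ρ → (-15,17,11)
river: ρ → (11,27,-5)
river: ρ → (-5,23,21)
river: ρ → (21,19,-7)
river: ρ → (-7,23,15)
river: ρ → (15,7,-15)
river: ρ → (-15,23,7)
river: ρ → (7,19,-21)
river: ρ → (-21,23,5)
river: ρ → (5,27,-11)
river: ρ → (-11,17,15)
river: ρ → (15,13,-13)
closes: descent 0, river 26
min |a| on river = 5

5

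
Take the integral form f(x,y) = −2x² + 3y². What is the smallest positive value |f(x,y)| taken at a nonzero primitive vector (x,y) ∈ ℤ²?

descent: ρ → (3,0,-2)
descent: ρ → (-2,4,1)  [lands on river]
river: ρ → (1,4,-2)
closes: descent 2, river 2
min |a| on river = 1

1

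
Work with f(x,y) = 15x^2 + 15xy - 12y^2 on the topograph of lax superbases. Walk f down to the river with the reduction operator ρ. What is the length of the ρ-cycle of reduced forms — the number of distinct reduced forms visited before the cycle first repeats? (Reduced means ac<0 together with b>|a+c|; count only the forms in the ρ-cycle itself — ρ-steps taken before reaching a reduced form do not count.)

D = 945, ⌊√D⌋ = 30
river: ρ → (-12,9,18)
river: ρ → (18,27,-3)
river: ρ → (-3,27,18)
river: ρ → (18,9,-12)
river: ρ → (-12,15,15)
river: ρ → (15,15,-12)
ρ-cycle length = 6 (tail of 0 descent steps not counted)

6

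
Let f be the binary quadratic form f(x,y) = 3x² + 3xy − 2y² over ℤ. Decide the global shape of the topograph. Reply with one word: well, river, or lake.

D = b²−4ac = 3² − 4·3·(-2) = 33
D > 0 non-square ⇒ indefinite ⇒ periodic river

river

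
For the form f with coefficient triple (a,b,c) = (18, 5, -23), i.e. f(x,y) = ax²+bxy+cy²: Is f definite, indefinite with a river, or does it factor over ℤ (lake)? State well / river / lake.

D = b²−4ac = 5² − 4·18·(-23) = 1681
D = 41² is a perfect square ⇒ form factors over ℤ ⇒ lakes

lake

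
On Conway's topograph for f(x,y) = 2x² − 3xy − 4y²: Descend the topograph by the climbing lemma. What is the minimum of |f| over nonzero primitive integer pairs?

descent: ρ → (-4,3,2)  [lands on river]
river: ρ → (2,5,-2)
river: ρ → (-2,3,4)
river: ρ → (4,5,-1)
river: ρ → (-1,5,4)
river: ρ → (4,3,-2)
river: ρ → (-2,5,2)
river: ρ → (2,3,-4)
river: ρ → (-4,5,1)
river: ρ → (1,5,-4)
closes: descent 1, river 10
min |a| on river = 1

1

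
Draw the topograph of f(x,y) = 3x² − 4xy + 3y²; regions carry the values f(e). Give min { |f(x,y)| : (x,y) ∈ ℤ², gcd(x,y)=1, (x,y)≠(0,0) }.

translate: b→2 (≡-4 mod 6), so (3,-4,3)→(3,2,2)
flip: (3,2,2)→(2,-2,3)
translate: b→2 (≡-2 mod 4), so (2,-2,3)→(2,2,3)
reduced (well bottom): (2,2,3) with a≤c, −a<b≤a
well minimum = a = 2

2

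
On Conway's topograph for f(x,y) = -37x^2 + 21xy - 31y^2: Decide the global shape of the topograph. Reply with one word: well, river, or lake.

D = b²−4ac = 21² − 4·(-37)·(-31) = -4147
D < 0 ⇒ definite ⇒ every region one sign ⇒ single well

well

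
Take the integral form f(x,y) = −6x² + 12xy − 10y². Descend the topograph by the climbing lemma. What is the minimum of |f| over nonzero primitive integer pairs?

translate: b→0 (≡-12 mod 12), so (6,-12,10)→(6,0,4)
flip: (6,0,4)→(4,0,6)
reduced (well bottom): (4,0,6) with a≤c, −a<b≤a
well minimum |f| = |-4| = 4 (negative-definite)

4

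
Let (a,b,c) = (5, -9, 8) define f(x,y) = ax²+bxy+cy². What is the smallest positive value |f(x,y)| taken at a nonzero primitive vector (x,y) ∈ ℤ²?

translate: b→1 (≡-9 mod 10), so (5,-9,8)→(5,1,4)
flip: (5,1,4)→(4,-1,5)
reduced (well bottom): (4,-1,5) with a≤c, −a<b≤a
well minimum = a = 4

4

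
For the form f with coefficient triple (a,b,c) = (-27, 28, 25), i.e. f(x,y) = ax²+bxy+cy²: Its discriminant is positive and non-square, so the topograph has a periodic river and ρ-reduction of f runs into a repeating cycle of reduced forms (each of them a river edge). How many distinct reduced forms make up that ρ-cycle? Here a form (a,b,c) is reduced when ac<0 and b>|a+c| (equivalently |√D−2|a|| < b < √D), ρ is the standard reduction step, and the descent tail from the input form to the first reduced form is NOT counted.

D = 3484, ⌊√D⌋ = 59
river: ρ → (25,22,-30)
river: ρ → (-30,38,17)
river: ρ → (17,30,-38)
river: ρ → (-38,46,9)
river: ρ → (9,44,-43)
river: ρ → (-43,42,10)
river: ρ → (10,58,-3)
river: ρ → (-3,56,29)
river: ρ → (29,2,-30)
river: ρ → (-30,58,1)
river: ρ → (1,58,-30)
river: ρ → (-30,2,29)
river: ρ → (29,56,-3)
river: ρ → (-3,58,10)
river: ρ → (10,42,-43)
river: ρ → (-43,44,9)
river: ρ → (9,46,-38)
river: ρ → (-38,30,17)
river: ρ → (17,38,-30)
river: ρ → (-30,22,25)
river: ρ → (25,28,-27)
river: ρ → (-27,26,26)
river: ρ → (26,26,-27)
river: ρ → (-27,28,25)
ρ-cycle length = 24 (tail of 0 descent steps not counted)

24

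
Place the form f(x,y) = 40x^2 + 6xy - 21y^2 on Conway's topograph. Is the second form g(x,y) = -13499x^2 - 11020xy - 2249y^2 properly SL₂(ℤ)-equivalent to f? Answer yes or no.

D₁ = 3396, D₂ = 3396
river cycle of f (length 30): (-21, 36, 25), (25, 14, -32), (-32, 50, 7), (7, 48, -39), (-39, 30, 16), (16, 34, -35), (-35, 36, 15), (15, 54, -8), (-8, 58, 1), (1, 58, -8), … (20 more)
river cycle of g (length 30): (-21, 36, 25), (25, 14, -32), (-32, 50, 7), (7, 48, -39), (-39, 30, 16), (16, 34, -35), (-35, 36, 15), (15, 54, -8), (-8, 58, 1), (1, 58, -8), … (20 more)
cycles coincide ⇒ equivalent

yes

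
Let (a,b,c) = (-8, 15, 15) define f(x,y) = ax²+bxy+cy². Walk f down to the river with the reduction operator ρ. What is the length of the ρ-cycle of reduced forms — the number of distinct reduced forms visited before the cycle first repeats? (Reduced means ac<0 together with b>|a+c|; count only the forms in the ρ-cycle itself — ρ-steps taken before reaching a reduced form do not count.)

D = 705, ⌊√D⌋ = 26
river: ρ → (15,15,-8)
river: ρ → (-8,17,13)
river: ρ → (13,9,-12)
river: ρ → (-12,15,10)
river: ρ → (10,25,-2)
river: ρ → (-2,23,22)
river: ρ → (22,21,-3)
river: ρ → (-3,21,22)
river: ρ → (22,23,-2)
river: ρ → (-2,25,10)
river: ρ → (10,15,-12)
river: ρ → (-12,9,13)
river: ρ → (13,17,-8)
river: ρ → (-8,15,15)
ρ-cycle length = 14 (tail of 0 descent steps not counted)

14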